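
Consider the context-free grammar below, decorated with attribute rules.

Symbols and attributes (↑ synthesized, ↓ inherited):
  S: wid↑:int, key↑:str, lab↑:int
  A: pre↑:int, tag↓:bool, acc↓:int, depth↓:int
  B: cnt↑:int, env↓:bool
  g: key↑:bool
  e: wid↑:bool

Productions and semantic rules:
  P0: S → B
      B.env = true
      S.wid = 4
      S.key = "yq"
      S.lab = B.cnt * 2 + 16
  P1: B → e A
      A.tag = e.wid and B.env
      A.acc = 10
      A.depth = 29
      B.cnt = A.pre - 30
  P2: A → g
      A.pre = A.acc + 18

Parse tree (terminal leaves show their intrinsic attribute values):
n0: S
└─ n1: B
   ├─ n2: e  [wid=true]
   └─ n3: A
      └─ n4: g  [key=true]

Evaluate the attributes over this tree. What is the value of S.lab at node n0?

1. n1.env = true  [true]
2. n2.wid = true  [terminal]
3. n3.tag = true  [e.wid and B.env]
4. n3.acc = 10  [10]
5. n3.depth = 29  [29]
6. n4.key = true  [terminal]
7. n3.pre = 28  [A.acc + 18]
8. n1.cnt = -2  [A.pre - 30]
9. n0.wid = 4  [4]
10. n0.key = "yq"  ["yq"]
11. n0.lab = 12  [B.cnt * 2 + 16]

12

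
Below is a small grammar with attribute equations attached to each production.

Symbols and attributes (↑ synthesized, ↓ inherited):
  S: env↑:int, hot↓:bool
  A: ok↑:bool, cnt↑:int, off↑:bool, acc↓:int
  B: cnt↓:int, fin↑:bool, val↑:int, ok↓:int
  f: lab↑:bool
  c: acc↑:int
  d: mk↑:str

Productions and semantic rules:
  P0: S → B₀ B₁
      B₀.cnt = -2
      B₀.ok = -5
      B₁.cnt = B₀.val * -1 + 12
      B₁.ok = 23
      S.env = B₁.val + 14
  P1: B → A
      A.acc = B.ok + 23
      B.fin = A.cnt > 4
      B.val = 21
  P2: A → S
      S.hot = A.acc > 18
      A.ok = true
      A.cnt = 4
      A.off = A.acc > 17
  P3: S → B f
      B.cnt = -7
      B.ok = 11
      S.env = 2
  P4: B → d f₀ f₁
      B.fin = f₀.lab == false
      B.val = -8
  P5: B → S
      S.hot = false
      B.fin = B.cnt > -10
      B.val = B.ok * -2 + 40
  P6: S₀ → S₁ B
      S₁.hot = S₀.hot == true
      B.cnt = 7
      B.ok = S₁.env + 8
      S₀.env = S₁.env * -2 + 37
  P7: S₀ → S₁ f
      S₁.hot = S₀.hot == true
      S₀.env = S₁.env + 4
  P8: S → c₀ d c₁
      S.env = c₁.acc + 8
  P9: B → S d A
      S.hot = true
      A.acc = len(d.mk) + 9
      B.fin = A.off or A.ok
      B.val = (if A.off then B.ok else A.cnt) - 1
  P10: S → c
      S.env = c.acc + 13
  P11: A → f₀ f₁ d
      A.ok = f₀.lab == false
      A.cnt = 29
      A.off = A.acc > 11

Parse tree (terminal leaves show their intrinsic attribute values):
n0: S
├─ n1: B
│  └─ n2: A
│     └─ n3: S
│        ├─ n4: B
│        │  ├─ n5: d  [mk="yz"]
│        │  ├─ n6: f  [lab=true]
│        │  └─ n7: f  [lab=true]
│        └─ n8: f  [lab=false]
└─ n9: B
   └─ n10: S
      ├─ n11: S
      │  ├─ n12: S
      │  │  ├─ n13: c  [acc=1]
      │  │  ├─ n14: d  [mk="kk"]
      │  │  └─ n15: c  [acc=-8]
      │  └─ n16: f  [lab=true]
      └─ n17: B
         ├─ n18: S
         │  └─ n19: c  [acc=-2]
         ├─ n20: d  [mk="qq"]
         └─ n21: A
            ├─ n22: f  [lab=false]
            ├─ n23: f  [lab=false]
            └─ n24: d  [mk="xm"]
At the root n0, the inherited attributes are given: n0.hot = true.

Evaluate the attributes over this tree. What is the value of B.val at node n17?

28

1. n0.hot = true  [given at root]
2. n1.cnt = -2  [-2]
3. n1.ok = -5  [-5]
4. n2.acc = 18  [B.ok + 23]
5. n3.hot = false  [A.acc > 18]
6. n4.cnt = -7  [-7]
7. n4.ok = 11  [11]
8. n5.mk = "yz"  [terminal]
9. n6.lab = true  [terminal]
10. n7.lab = true  [terminal]
11. n4.fin = false  [f₀.lab == false]
12. n4.val = -8  [-8]
13. n8.lab = false  [terminal]
14. n3.env = 2  [2]
15. n2.ok = true  [true]
16. n2.cnt = 4  [4]
17. n2.off = true  [A.acc > 17]
18. n1.fin = false  [A.cnt > 4]
19. n1.val = 21  [21]
20. n9.cnt = -9  [B₀.val * -1 + 12]
21. n9.ok = 23  [23]
22. n10.hot = false  [false]
23. n11.hot = false  [S₀.hot == true]
24. n12.hot = false  [S₀.hot == true]
25. n13.acc = 1  [terminal]
26. n14.mk = "kk"  [terminal]
27. n15.acc = -8  [terminal]
28. n12.env = 0  [c₁.acc + 8]
29. n16.lab = true  [terminal]
30. n11.env = 4  [S₁.env + 4]
31. n17.cnt = 7  [7]
32. n17.ok = 12  [S₁.env + 8]
33. n18.hot = true  [true]
34. n19.acc = -2  [terminal]
35. n18.env = 11  [c.acc + 13]
36. n20.mk = "qq"  [terminal]
37. n21.acc = 11  [len(d.mk) + 9]
38. n22.lab = false  [terminal]
39. n23.lab = false  [terminal]
40. n24.mk = "xm"  [terminal]
41. n21.ok = true  [f₀.lab == false]
42. n21.cnt = 29  [29]
43. n21.off = false  [A.acc > 11]
44. n17.fin = true  [A.off or A.ok]
45. n17.val = 28  [(if A.off then B.ok else A.cnt) - 1]
46. n10.env = 29  [S₁.env * -2 + 37]
47. n9.fin = true  [B.cnt > -10]
48. n9.val = -6  [B.ok * -2 + 40]
49. n0.env = 8  [B₁.val + 14]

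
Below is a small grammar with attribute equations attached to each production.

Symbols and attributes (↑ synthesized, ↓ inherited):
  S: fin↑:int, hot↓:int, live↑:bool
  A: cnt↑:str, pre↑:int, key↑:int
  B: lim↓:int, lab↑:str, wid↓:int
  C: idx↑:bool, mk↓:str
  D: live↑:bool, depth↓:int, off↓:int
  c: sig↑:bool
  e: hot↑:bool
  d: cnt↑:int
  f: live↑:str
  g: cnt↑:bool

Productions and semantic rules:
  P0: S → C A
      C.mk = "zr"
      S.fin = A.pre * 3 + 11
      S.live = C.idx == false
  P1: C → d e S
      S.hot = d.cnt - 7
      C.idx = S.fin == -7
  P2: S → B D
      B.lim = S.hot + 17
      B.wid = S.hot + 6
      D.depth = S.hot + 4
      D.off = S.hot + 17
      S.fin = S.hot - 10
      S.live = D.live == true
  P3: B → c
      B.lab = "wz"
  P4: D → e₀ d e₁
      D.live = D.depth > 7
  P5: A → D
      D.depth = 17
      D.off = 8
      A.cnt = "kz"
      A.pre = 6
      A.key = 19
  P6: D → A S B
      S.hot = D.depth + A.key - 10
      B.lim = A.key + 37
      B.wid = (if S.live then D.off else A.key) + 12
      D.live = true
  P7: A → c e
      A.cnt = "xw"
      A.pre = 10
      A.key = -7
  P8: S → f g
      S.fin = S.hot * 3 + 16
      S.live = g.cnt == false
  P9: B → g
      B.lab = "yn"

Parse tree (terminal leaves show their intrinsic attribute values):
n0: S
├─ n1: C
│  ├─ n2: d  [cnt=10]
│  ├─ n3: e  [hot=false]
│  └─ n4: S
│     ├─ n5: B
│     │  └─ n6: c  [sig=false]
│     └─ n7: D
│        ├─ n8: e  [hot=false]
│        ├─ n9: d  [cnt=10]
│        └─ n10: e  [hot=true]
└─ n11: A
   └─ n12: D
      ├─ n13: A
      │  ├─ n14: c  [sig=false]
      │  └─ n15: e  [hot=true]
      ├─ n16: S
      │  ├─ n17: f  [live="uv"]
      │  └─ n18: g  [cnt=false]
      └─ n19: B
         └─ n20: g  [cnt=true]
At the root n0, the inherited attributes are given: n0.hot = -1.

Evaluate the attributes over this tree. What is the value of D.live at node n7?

false

1. n0.hot = -1  [given at root]
2. n1.mk = "zr"  ["zr"]
3. n2.cnt = 10  [terminal]
4. n3.hot = false  [terminal]
5. n4.hot = 3  [d.cnt - 7]
6. n5.lim = 20  [S.hot + 17]
7. n5.wid = 9  [S.hot + 6]
8. n6.sig = false  [terminal]
9. n5.lab = "wz"  ["wz"]
10. n7.depth = 7  [S.hot + 4]
11. n7.off = 20  [S.hot + 17]
12. n8.hot = false  [terminal]
13. n9.cnt = 10  [terminal]
14. n10.hot = true  [terminal]
15. n7.live = false  [D.depth > 7]
16. n4.fin = -7  [S.hot - 10]
17. n4.live = false  [D.live == true]
18. n1.idx = true  [S.fin == -7]
19. n12.depth = 17  [17]
20. n12.off = 8  [8]
21. n14.sig = false  [terminal]
22. n15.hot = true  [terminal]
23. n13.cnt = "xw"  ["xw"]
24. n13.pre = 10  [10]
25. n13.key = -7  [-7]
26. n16.hot = 0  [D.depth + A.key - 10]
27. n17.live = "uv"  [terminal]
28. n18.cnt = false  [terminal]
29. n16.fin = 16  [S.hot * 3 + 16]
30. n16.live = true  [g.cnt == false]
31. n19.lim = 30  [A.key + 37]
32. n19.wid = 20  [(if S.live then D.off else A.key) + 12]
33. n20.cnt = true  [terminal]
34. n19.lab = "yn"  ["yn"]
35. n12.live = true  [true]
36. n11.cnt = "kz"  ["kz"]
37. n11.pre = 6  [6]
38. n11.key = 19  [19]
39. n0.fin = 29  [A.pre * 3 + 11]
40. n0.live = false  [C.idx == false]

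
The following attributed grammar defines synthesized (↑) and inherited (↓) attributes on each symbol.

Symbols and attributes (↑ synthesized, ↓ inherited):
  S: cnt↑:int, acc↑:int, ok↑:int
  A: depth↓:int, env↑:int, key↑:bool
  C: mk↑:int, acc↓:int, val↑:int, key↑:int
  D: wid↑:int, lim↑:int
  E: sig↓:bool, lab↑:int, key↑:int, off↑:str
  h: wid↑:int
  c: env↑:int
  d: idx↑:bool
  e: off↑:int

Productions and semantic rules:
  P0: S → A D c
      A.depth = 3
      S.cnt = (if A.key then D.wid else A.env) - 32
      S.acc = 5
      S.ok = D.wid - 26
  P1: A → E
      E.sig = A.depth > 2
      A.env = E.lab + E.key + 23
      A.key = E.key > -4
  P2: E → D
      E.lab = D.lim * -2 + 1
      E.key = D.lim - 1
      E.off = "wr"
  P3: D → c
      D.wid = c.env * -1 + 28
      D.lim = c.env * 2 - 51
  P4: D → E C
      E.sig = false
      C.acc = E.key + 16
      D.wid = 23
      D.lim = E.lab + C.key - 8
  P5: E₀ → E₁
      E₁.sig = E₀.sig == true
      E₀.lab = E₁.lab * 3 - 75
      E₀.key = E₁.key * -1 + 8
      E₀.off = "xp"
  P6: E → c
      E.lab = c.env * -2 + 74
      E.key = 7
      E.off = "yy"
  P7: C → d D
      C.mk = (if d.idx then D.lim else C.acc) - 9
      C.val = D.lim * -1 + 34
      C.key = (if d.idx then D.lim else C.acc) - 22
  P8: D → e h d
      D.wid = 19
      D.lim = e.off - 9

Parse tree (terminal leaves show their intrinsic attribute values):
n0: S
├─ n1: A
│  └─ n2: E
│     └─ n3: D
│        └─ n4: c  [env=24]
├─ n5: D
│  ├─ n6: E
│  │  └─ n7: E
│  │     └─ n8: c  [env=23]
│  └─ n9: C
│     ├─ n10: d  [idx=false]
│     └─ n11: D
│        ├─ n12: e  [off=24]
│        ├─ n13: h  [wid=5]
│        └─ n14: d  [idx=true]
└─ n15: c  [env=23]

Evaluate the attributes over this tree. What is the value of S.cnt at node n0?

1. n1.depth = 3  [3]
2. n2.sig = true  [A.depth > 2]
3. n4.env = 24  [terminal]
4. n3.wid = 4  [c.env * -1 + 28]
5. n3.lim = -3  [c.env * 2 - 51]
6. n2.lab = 7  [D.lim * -2 + 1]
7. n2.key = -4  [D.lim - 1]
8. n2.off = "wr"  ["wr"]
9. n1.env = 26  [E.lab + E.key + 23]
10. n1.key = false  [E.key > -4]
11. n6.sig = false  [false]
12. n7.sig = false  [E₀.sig == true]
13. n8.env = 23  [terminal]
14. n7.lab = 28  [c.env * -2 + 74]
15. n7.key = 7  [7]
16. n7.off = "yy"  ["yy"]
17. n6.lab = 9  [E₁.lab * 3 - 75]
18. n6.key = 1  [E₁.key * -1 + 8]
19. n6.off = "xp"  ["xp"]
20. n9.acc = 17  [E.key + 16]
21. n10.idx = false  [terminal]
22. n12.off = 24  [terminal]
23. n13.wid = 5  [terminal]
24. n14.idx = true  [terminal]
25. n11.wid = 19  [19]
26. n11.lim = 15  [e.off - 9]
27. n9.mk = 8  [(if d.idx then D.lim else C.acc) - 9]
28. n9.val = 19  [D.lim * -1 + 34]
29. n9.key = -5  [(if d.idx then D.lim else C.acc) - 22]
30. n5.wid = 23  [23]
31. n5.lim = -4  [E.lab + C.key - 8]
32. n15.env = 23  [terminal]
33. n0.cnt = -6  [(if A.key then D.wid else A.env) - 32]
34. n0.acc = 5  [5]
35. n0.ok = -3  [D.wid - 26]

-6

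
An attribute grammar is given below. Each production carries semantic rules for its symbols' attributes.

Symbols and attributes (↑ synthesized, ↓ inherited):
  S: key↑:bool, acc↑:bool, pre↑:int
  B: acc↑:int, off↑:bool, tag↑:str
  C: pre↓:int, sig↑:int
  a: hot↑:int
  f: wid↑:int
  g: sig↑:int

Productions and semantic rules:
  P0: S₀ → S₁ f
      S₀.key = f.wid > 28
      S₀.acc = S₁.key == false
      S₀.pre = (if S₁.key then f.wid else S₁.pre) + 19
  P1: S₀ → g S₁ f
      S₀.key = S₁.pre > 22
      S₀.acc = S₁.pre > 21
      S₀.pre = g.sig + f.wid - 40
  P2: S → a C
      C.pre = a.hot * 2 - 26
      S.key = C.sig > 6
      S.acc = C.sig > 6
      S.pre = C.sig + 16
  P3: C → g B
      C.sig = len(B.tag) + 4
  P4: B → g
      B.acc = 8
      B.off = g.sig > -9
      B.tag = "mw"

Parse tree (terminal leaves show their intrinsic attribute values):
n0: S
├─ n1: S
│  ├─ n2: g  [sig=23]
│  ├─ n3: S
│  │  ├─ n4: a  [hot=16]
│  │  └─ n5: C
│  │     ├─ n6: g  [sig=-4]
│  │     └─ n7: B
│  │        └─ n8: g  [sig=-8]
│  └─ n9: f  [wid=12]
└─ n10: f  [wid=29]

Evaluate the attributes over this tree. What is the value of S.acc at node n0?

1. n2.sig = 23  [terminal]
2. n4.hot = 16  [terminal]
3. n5.pre = 6  [a.hot * 2 - 26]
4. n6.sig = -4  [terminal]
5. n8.sig = -8  [terminal]
6. n7.acc = 8  [8]
7. n7.off = true  [g.sig > -9]
8. n7.tag = "mw"  ["mw"]
9. n5.sig = 6  [len(B.tag) + 4]
10. n3.key = false  [C.sig > 6]
11. n3.acc = false  [C.sig > 6]
12. n3.pre = 22  [C.sig + 16]
13. n9.wid = 12  [terminal]
14. n1.key = false  [S₁.pre > 22]
15. n1.acc = true  [S₁.pre > 21]
16. n1.pre = -5  [g.sig + f.wid - 40]
17. n10.wid = 29  [terminal]
18. n0.key = true  [f.wid > 28]
19. n0.acc = true  [S₁.key == false]
20. n0.pre = 14  [(if S₁.key then f.wid else S₁.pre) + 19]

true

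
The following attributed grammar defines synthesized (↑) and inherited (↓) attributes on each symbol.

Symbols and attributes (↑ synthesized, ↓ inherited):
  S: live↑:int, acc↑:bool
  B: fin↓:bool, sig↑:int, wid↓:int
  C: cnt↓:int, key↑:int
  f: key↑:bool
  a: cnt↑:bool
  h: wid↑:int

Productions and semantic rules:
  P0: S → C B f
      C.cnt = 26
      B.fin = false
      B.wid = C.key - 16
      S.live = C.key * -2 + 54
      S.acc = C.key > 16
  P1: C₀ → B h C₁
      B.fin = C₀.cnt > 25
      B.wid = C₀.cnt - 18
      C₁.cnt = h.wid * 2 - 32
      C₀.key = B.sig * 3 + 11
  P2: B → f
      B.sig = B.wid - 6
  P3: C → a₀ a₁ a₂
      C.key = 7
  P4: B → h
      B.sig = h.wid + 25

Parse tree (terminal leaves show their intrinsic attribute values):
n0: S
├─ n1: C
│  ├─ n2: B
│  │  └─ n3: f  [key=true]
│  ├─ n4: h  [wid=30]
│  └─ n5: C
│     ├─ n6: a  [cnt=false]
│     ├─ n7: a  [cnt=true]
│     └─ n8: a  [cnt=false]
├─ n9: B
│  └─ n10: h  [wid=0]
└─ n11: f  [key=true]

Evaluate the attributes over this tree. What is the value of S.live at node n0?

20

1. n1.cnt = 26  [26]
2. n2.fin = true  [C₀.cnt > 25]
3. n2.wid = 8  [C₀.cnt - 18]
4. n3.key = true  [terminal]
5. n2.sig = 2  [B.wid - 6]
6. n4.wid = 30  [terminal]
7. n5.cnt = 28  [h.wid * 2 - 32]
8. n6.cnt = false  [terminal]
9. n7.cnt = true  [terminal]
10. n8.cnt = false  [terminal]
11. n5.key = 7  [7]
12. n1.key = 17  [B.sig * 3 + 11]
13. n9.fin = false  [false]
14. n9.wid = 1  [C.key - 16]
15. n10.wid = 0  [terminal]
16. n9.sig = 25  [h.wid + 25]
17. n11.key = true  [terminal]
18. n0.live = 20  [C.key * -2 + 54]
19. n0.acc = true  [C.key > 16]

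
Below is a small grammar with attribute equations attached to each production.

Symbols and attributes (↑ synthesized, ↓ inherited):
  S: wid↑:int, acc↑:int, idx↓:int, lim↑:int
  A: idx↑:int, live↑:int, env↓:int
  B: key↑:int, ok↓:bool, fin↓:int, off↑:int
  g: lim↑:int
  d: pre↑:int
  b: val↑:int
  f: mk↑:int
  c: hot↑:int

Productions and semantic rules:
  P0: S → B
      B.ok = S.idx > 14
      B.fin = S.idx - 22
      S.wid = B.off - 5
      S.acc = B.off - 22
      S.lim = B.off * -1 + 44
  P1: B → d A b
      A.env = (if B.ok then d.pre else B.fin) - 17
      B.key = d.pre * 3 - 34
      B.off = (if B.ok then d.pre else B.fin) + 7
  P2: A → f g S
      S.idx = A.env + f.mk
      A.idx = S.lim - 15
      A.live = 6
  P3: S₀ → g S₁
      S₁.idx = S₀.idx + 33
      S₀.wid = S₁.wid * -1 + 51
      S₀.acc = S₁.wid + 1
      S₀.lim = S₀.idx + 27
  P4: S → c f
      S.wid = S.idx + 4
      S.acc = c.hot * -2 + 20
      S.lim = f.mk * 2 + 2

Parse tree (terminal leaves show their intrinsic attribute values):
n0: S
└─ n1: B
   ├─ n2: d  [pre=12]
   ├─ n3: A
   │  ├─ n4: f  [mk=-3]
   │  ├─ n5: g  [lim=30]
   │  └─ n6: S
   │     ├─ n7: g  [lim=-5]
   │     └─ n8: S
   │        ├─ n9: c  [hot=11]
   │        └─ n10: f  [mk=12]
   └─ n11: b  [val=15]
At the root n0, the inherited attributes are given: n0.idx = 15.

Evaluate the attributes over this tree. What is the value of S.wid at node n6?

22

1. n0.idx = 15  [given at root]
2. n1.ok = true  [S.idx > 14]
3. n1.fin = -7  [S.idx - 22]
4. n2.pre = 12  [terminal]
5. n3.env = -5  [(if B.ok then d.pre else B.fin) - 17]
6. n4.mk = -3  [terminal]
7. n5.lim = 30  [terminal]
8. n6.idx = -8  [A.env + f.mk]
9. n7.lim = -5  [terminal]
10. n8.idx = 25  [S₀.idx + 33]
11. n9.hot = 11  [terminal]
12. n10.mk = 12  [terminal]
13. n8.wid = 29  [S.idx + 4]
14. n8.acc = -2  [c.hot * -2 + 20]
15. n8.lim = 26  [f.mk * 2 + 2]
16. n6.wid = 22  [S₁.wid * -1 + 51]
17. n6.acc = 30  [S₁.wid + 1]
18. n6.lim = 19  [S₀.idx + 27]
19. n3.idx = 4  [S.lim - 15]
20. n3.live = 6  [6]
21. n11.val = 15  [terminal]
22. n1.key = 2  [d.pre * 3 - 34]
23. n1.off = 19  [(if B.ok then d.pre else B.fin) + 7]
24. n0.wid = 14  [B.off - 5]
25. n0.acc = -3  [B.off - 22]
26. n0.lim = 25  [B.off * -1 + 44]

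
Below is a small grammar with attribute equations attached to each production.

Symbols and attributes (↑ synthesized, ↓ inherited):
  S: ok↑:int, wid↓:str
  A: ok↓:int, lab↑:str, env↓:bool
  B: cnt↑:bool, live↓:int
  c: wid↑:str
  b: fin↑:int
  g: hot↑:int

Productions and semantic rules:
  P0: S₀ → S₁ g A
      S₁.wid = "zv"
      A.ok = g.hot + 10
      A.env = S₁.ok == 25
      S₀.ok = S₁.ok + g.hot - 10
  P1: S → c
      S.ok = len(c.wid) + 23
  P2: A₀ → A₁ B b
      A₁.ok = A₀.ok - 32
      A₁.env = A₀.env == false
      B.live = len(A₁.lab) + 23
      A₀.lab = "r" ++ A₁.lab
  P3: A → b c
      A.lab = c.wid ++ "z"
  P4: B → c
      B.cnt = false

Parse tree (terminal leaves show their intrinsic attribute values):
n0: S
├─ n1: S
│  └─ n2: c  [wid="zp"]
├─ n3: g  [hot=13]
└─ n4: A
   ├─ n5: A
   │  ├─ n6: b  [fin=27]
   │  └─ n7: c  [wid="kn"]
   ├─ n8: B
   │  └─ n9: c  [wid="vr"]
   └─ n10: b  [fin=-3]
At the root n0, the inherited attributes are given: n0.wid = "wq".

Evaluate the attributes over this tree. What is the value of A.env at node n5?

false

1. n0.wid = "wq"  [given at root]
2. n1.wid = "zv"  ["zv"]
3. n2.wid = "zp"  [terminal]
4. n1.ok = 25  [len(c.wid) + 23]
5. n3.hot = 13  [terminal]
6. n4.ok = 23  [g.hot + 10]
7. n4.env = true  [S₁.ok == 25]
8. n5.ok = -9  [A₀.ok - 32]
9. n5.env = false  [A₀.env == false]
10. n6.fin = 27  [terminal]
11. n7.wid = "kn"  [terminal]
12. n5.lab = "knz"  [c.wid ++ "z"]
13. n8.live = 26  [len(A₁.lab) + 23]
14. n9.wid = "vr"  [terminal]
15. n8.cnt = false  [false]
16. n10.fin = -3  [terminal]
17. n4.lab = "rknz"  ["r" ++ A₁.lab]
18. n0.ok = 28  [S₁.ok + g.hot - 10]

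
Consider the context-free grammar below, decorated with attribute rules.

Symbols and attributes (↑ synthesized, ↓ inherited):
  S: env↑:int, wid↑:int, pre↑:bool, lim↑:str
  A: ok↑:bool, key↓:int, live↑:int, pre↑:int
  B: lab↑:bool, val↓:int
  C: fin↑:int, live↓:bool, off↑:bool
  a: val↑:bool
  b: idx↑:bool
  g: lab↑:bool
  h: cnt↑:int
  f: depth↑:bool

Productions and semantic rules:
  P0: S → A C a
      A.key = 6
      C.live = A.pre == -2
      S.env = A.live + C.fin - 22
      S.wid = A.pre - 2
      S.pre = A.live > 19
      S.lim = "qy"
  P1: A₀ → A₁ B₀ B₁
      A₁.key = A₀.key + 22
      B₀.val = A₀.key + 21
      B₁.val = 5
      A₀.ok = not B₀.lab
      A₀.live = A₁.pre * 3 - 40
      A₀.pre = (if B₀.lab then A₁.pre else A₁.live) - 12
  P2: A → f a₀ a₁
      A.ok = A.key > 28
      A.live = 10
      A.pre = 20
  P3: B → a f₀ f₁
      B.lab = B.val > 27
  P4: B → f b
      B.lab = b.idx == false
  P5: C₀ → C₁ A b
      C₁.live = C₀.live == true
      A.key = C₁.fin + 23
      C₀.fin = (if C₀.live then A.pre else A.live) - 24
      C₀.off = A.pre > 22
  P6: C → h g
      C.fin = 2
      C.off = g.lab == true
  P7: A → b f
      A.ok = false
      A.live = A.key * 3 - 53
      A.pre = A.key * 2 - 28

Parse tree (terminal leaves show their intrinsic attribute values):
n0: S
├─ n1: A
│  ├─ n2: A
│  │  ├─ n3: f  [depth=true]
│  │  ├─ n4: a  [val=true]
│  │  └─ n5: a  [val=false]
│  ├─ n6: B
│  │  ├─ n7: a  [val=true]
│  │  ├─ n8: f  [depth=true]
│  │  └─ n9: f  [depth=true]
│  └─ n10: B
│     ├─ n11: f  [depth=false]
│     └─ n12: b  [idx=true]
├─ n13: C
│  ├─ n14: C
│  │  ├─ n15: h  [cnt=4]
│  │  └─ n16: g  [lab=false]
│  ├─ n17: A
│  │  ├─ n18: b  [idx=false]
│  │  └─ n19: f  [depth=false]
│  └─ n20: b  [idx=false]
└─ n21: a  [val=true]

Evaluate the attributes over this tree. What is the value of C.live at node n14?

true

1. n1.key = 6  [6]
2. n2.key = 28  [A₀.key + 22]
3. n3.depth = true  [terminal]
4. n4.val = true  [terminal]
5. n5.val = false  [terminal]
6. n2.ok = false  [A.key > 28]
7. n2.live = 10  [10]
8. n2.pre = 20  [20]
9. n6.val = 27  [A₀.key + 21]
10. n7.val = true  [terminal]
11. n8.depth = true  [terminal]
12. n9.depth = true  [terminal]
13. n6.lab = false  [B.val > 27]
14. n10.val = 5  [5]
15. n11.depth = false  [terminal]
16. n12.idx = true  [terminal]
17. n10.lab = false  [b.idx == false]
18. n1.ok = true  [not B₀.lab]
19. n1.live = 20  [A₁.pre * 3 - 40]
20. n1.pre = -2  [(if B₀.lab then A₁.pre else A₁.live) - 12]
21. n13.live = true  [A.pre == -2]
22. n14.live = true  [C₀.live == true]
23. n15.cnt = 4  [terminal]
24. n16.lab = false  [terminal]
25. n14.fin = 2  [2]
26. n14.off = false  [g.lab == true]
27. n17.key = 25  [C₁.fin + 23]
28. n18.idx = false  [terminal]
29. n19.depth = false  [terminal]
30. n17.ok = false  [false]
31. n17.live = 22  [A.key * 3 - 53]
32. n17.pre = 22  [A.key * 2 - 28]
33. n20.idx = false  [terminal]
34. n13.fin = -2  [(if C₀.live then A.pre else A.live) - 24]
35. n13.off = false  [A.pre > 22]
36. n21.val = true  [terminal]
37. n0.env = -4  [A.live + C.fin - 22]
38. n0.wid = -4  [A.pre - 2]
39. n0.pre = true  [A.live > 19]
40. n0.lim = "qy"  ["qy"]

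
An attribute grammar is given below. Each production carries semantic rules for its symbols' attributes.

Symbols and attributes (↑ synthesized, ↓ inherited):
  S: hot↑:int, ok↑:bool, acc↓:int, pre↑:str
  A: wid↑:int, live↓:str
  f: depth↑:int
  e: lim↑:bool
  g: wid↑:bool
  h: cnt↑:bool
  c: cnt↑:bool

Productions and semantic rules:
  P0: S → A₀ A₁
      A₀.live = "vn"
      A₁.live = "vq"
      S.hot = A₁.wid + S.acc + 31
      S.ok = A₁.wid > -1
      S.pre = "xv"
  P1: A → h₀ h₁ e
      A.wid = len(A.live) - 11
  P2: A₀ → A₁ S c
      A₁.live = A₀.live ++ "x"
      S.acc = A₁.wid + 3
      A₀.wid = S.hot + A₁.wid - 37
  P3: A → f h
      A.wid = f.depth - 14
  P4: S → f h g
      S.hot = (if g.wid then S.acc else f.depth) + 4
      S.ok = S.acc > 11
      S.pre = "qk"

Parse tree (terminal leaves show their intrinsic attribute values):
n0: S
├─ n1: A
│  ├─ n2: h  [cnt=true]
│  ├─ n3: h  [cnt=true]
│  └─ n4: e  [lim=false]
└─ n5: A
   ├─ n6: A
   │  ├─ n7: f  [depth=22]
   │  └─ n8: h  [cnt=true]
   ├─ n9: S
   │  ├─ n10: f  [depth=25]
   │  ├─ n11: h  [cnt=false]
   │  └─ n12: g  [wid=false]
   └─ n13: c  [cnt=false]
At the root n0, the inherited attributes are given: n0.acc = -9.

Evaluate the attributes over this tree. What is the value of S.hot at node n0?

22

1. n0.acc = -9  [given at root]
2. n1.live = "vn"  ["vn"]
3. n2.cnt = true  [terminal]
4. n3.cnt = true  [terminal]
5. n4.lim = false  [terminal]
6. n1.wid = -9  [len(A.live) - 11]
7. n5.live = "vq"  ["vq"]
8. n6.live = "vqx"  [A₀.live ++ "x"]
9. n7.depth = 22  [terminal]
10. n8.cnt = true  [terminal]
11. n6.wid = 8  [f.depth - 14]
12. n9.acc = 11  [A₁.wid + 3]
13. n10.depth = 25  [terminal]
14. n11.cnt = false  [terminal]
15. n12.wid = false  [terminal]
16. n9.hot = 29  [(if g.wid then S.acc else f.depth) + 4]
17. n9.ok = false  [S.acc > 11]
18. n9.pre = "qk"  ["qk"]
19. n13.cnt = false  [terminal]
20. n5.wid = 0  [S.hot + A₁.wid - 37]
21. n0.hot = 22  [A₁.wid + S.acc + 31]
22. n0.ok = true  [A₁.wid > -1]
23. n0.pre = "xv"  ["xv"]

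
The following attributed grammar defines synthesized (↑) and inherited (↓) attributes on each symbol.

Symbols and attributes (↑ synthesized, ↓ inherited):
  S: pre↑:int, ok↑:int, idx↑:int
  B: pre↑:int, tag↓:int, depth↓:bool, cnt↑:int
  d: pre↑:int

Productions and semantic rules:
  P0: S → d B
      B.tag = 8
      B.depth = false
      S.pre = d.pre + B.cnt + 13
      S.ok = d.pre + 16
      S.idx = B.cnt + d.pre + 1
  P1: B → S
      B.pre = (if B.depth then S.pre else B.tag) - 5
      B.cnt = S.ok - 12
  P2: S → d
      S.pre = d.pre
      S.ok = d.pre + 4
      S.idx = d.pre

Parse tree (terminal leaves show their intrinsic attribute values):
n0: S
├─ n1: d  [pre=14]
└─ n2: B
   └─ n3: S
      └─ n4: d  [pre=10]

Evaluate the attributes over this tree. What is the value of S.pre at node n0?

29

1. n1.pre = 14  [terminal]
2. n2.tag = 8  [8]
3. n2.depth = false  [false]
4. n4.pre = 10  [terminal]
5. n3.pre = 10  [d.pre]
6. n3.ok = 14  [d.pre + 4]
7. n3.idx = 10  [d.pre]
8. n2.pre = 3  [(if B.depth then S.pre else B.tag) - 5]
9. n2.cnt = 2  [S.ok - 12]
10. n0.pre = 29  [d.pre + B.cnt + 13]
11. n0.ok = 30  [d.pre + 16]
12. n0.idx = 17  [B.cnt + d.pre + 1]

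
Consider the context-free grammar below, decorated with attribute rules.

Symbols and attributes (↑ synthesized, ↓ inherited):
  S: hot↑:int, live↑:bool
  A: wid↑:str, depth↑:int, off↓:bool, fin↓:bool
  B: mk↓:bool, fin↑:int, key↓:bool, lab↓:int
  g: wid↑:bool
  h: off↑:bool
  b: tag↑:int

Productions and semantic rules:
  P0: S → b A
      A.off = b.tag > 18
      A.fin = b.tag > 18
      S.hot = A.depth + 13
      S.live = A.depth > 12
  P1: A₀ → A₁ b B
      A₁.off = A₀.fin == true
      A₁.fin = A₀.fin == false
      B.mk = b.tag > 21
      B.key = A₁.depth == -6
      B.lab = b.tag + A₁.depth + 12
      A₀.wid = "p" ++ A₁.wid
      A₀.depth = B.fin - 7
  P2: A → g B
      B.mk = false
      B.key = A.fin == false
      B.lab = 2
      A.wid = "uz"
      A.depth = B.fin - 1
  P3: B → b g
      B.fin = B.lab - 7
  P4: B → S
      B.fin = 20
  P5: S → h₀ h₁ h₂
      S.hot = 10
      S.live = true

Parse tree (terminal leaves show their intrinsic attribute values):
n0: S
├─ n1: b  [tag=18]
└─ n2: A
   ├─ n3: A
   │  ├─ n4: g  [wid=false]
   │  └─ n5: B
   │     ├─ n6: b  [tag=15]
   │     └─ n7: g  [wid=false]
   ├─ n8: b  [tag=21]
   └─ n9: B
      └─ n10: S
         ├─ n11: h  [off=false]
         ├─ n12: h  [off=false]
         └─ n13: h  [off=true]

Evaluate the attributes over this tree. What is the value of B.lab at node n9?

27

1. n1.tag = 18  [terminal]
2. n2.off = false  [b.tag > 18]
3. n2.fin = false  [b.tag > 18]
4. n3.off = false  [A₀.fin == true]
5. n3.fin = true  [A₀.fin == false]
6. n4.wid = false  [terminal]
7. n5.mk = false  [false]
8. n5.key = false  [A.fin == false]
9. n5.lab = 2  [2]
10. n6.tag = 15  [terminal]
11. n7.wid = false  [terminal]
12. n5.fin = -5  [B.lab - 7]
13. n3.wid = "uz"  ["uz"]
14. n3.depth = -6  [B.fin - 1]
15. n8.tag = 21  [terminal]
16. n9.mk = false  [b.tag > 21]
17. n9.key = true  [A₁.depth == -6]
18. n9.lab = 27  [b.tag + A₁.depth + 12]
19. n11.off = false  [terminal]
20. n12.off = false  [terminal]
21. n13.off = true  [terminal]
22. n10.hot = 10  [10]
23. n10.live = true  [true]
24. n9.fin = 20  [20]
25. n2.wid = "puz"  ["p" ++ A₁.wid]
26. n2.depth = 13  [B.fin - 7]
27. n0.hot = 26  [A.depth + 13]
28. n0.live = true  [A.depth > 12]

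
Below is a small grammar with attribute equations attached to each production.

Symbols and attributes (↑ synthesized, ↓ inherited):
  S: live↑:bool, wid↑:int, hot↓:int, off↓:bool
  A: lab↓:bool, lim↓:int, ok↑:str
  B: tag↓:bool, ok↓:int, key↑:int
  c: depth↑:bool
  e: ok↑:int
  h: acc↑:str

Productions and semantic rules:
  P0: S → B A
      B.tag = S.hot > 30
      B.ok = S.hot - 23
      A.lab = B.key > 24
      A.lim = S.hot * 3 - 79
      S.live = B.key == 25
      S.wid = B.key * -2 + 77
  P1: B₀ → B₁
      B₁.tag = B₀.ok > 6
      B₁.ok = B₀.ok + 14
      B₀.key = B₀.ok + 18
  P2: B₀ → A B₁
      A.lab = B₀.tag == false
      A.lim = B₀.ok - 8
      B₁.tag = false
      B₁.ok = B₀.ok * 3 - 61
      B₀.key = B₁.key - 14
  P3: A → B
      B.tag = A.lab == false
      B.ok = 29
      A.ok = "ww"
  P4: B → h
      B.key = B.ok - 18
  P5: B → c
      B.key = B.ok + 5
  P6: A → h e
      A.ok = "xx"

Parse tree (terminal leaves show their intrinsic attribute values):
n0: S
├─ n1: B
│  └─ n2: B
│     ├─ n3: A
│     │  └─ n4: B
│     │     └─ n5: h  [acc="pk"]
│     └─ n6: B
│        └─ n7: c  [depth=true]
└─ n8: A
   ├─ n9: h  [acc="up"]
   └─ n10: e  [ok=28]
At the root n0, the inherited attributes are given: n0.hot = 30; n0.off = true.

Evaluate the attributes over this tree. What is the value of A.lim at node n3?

1. n0.hot = 30  [given at root]
2. n0.off = true  [given at root]
3. n1.tag = false  [S.hot > 30]
4. n1.ok = 7  [S.hot - 23]
5. n2.tag = true  [B₀.ok > 6]
6. n2.ok = 21  [B₀.ok + 14]
7. n3.lab = false  [B₀.tag == false]
8. n3.lim = 13  [B₀.ok - 8]
9. n4.tag = true  [A.lab == false]
10. n4.ok = 29  [29]
11. n5.acc = "pk"  [terminal]
12. n4.key = 11  [B.ok - 18]
13. n3.ok = "ww"  ["ww"]
14. n6.tag = false  [false]
15. n6.ok = 2  [B₀.ok * 3 - 61]
16. n7.depth = true  [terminal]
17. n6.key = 7  [B.ok + 5]
18. n2.key = -7  [B₁.key - 14]
19. n1.key = 25  [B₀.ok + 18]
20. n8.lab = true  [B.key > 24]
21. n8.lim = 11  [S.hot * 3 - 79]
22. n9.acc = "up"  [terminal]
23. n10.ok = 28  [terminal]
24. n8.ok = "xx"  ["xx"]
25. n0.live = true  [B.key == 25]
26. n0.wid = 27  [B.key * -2 + 77]

13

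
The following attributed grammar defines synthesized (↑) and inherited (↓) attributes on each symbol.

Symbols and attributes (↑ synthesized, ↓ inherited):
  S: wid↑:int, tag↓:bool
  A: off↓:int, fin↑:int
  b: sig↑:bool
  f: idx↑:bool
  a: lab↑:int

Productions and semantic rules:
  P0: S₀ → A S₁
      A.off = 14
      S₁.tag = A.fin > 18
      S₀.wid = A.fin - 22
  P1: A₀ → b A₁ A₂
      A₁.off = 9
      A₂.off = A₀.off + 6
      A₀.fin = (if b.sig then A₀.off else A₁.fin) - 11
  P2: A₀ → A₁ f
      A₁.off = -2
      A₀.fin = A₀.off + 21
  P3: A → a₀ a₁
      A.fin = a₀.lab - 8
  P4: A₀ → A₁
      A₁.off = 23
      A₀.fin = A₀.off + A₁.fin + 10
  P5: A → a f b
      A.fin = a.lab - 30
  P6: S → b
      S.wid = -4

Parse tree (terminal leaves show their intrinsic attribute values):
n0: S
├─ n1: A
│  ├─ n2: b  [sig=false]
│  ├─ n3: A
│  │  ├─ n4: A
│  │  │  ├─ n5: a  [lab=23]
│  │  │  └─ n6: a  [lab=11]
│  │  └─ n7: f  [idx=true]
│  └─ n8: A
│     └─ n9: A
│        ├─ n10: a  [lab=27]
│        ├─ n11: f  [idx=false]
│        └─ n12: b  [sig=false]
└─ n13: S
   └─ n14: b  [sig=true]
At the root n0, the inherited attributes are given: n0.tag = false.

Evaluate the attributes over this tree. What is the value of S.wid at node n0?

1. n0.tag = false  [given at root]
2. n1.off = 14  [14]
3. n2.sig = false  [terminal]
4. n3.off = 9  [9]
5. n4.off = -2  [-2]
6. n5.lab = 23  [terminal]
7. n6.lab = 11  [terminal]
8. n4.fin = 15  [a₀.lab - 8]
9. n7.idx = true  [terminal]
10. n3.fin = 30  [A₀.off + 21]
11. n8.off = 20  [A₀.off + 6]
12. n9.off = 23  [23]
13. n10.lab = 27  [terminal]
14. n11.idx = false  [terminal]
15. n12.sig = false  [terminal]
16. n9.fin = -3  [a.lab - 30]
17. n8.fin = 27  [A₀.off + A₁.fin + 10]
18. n1.fin = 19  [(if b.sig then A₀.off else A₁.fin) - 11]
19. n13.tag = true  [A.fin > 18]
20. n14.sig = true  [terminal]
21. n13.wid = -4  [-4]
22. n0.wid = -3  [A.fin - 22]

-3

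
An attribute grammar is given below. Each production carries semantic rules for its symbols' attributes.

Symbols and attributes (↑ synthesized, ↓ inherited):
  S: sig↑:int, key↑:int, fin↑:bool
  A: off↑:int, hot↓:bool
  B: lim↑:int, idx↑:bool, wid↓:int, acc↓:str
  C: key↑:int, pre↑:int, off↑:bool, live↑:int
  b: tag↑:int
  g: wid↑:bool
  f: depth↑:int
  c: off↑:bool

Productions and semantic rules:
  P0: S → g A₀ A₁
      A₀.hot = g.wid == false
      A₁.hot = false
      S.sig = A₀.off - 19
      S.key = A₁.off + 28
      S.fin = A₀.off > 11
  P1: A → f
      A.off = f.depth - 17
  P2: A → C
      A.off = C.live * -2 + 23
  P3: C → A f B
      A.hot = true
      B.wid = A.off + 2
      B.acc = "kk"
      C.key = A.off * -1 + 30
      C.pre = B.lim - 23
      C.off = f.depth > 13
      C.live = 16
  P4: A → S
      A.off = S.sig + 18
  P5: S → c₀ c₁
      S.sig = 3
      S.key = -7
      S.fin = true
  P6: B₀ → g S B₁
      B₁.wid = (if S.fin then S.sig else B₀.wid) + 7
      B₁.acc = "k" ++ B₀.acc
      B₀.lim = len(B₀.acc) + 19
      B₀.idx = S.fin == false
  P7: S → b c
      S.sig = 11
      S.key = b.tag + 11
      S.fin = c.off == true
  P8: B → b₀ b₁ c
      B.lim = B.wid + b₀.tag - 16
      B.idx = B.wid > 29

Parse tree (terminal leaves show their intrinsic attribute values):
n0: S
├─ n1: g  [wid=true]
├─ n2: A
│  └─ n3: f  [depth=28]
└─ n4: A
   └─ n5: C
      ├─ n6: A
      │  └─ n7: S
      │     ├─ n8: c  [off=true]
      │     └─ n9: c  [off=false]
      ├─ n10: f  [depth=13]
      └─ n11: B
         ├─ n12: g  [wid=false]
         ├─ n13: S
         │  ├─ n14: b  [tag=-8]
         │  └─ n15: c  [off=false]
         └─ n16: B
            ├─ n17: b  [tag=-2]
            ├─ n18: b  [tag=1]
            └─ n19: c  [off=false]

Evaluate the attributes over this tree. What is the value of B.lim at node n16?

1. n1.wid = true  [terminal]
2. n2.hot = false  [g.wid == false]
3. n3.depth = 28  [terminal]
4. n2.off = 11  [f.depth - 17]
5. n4.hot = false  [false]
6. n6.hot = true  [true]
7. n8.off = true  [terminal]
8. n9.off = false  [terminal]
9. n7.sig = 3  [3]
10. n7.key = -7  [-7]
11. n7.fin = true  [true]
12. n6.off = 21  [S.sig + 18]
13. n10.depth = 13  [terminal]
14. n11.wid = 23  [A.off + 2]
15. n11.acc = "kk"  ["kk"]
16. n12.wid = false  [terminal]
17. n14.tag = -8  [terminal]
18. n15.off = false  [terminal]
19. n13.sig = 11  [11]
20. n13.key = 3  [b.tag + 11]
21. n13.fin = false  [c.off == true]
22. n16.wid = 30  [(if S.fin then S.sig else B₀.wid) + 7]
23. n16.acc = "kkk"  ["k" ++ B₀.acc]
24. n17.tag = -2  [terminal]
25. n18.tag = 1  [terminal]
26. n19.off = false  [terminal]
27. n16.lim = 12  [B.wid + b₀.tag - 16]
28. n16.idx = true  [B.wid > 29]
29. n11.lim = 21  [len(B₀.acc) + 19]
30. n11.idx = true  [S.fin == false]
31. n5.key = 9  [A.off * -1 + 30]
32. n5.pre = -2  [B.lim - 23]
33. n5.off = false  [f.depth > 13]
34. n5.live = 16  [16]
35. n4.off = -9  [C.live * -2 + 23]
36. n0.sig = -8  [A₀.off - 19]
37. n0.key = 19  [A₁.off + 28]
38. n0.fin = false  [A₀.off > 11]

12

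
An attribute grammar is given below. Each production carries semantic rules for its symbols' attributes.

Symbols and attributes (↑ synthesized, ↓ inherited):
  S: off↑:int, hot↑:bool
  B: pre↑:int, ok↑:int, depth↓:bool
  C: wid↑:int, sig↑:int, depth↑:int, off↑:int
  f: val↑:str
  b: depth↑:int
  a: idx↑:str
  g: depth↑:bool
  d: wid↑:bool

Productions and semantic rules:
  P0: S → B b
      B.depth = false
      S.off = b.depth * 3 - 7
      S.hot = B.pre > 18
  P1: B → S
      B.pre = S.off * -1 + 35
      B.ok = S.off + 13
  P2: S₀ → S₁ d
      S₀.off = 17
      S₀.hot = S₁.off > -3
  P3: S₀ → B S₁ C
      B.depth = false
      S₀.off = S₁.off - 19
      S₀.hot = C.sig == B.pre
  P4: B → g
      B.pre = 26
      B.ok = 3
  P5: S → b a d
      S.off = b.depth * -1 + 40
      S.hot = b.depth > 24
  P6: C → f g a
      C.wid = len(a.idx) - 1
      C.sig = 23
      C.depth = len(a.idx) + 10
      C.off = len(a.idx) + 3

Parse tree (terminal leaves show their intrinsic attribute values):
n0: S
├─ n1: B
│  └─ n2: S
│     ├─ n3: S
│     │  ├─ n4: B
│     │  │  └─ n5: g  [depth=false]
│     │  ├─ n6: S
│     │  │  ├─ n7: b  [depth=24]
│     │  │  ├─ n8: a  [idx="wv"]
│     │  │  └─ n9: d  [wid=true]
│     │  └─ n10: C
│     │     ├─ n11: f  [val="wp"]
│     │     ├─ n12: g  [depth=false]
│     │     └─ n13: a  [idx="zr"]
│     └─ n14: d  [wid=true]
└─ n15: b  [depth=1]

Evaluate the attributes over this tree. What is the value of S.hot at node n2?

false

1. n1.depth = false  [false]
2. n4.depth = false  [false]
3. n5.depth = false  [terminal]
4. n4.pre = 26  [26]
5. n4.ok = 3  [3]
6. n7.depth = 24  [terminal]
7. n8.idx = "wv"  [terminal]
8. n9.wid = true  [terminal]
9. n6.off = 16  [b.depth * -1 + 40]
10. n6.hot = false  [b.depth > 24]
11. n11.val = "wp"  [terminal]
12. n12.depth = false  [terminal]
13. n13.idx = "zr"  [terminal]
14. n10.wid = 1  [len(a.idx) - 1]
15. n10.sig = 23  [23]
16. n10.depth = 12  [len(a.idx) + 10]
17. n10.off = 5  [len(a.idx) + 3]
18. n3.off = -3  [S₁.off - 19]
19. n3.hot = false  [C.sig == B.pre]
20. n14.wid = true  [terminal]
21. n2.off = 17  [17]
22. n2.hot = false  [S₁.off > -3]
23. n1.pre = 18  [S.off * -1 + 35]
24. n1.ok = 30  [S.off + 13]
25. n15.depth = 1  [terminal]
26. n0.off = -4  [b.depth * 3 - 7]
27. n0.hot = false  [B.pre > 18]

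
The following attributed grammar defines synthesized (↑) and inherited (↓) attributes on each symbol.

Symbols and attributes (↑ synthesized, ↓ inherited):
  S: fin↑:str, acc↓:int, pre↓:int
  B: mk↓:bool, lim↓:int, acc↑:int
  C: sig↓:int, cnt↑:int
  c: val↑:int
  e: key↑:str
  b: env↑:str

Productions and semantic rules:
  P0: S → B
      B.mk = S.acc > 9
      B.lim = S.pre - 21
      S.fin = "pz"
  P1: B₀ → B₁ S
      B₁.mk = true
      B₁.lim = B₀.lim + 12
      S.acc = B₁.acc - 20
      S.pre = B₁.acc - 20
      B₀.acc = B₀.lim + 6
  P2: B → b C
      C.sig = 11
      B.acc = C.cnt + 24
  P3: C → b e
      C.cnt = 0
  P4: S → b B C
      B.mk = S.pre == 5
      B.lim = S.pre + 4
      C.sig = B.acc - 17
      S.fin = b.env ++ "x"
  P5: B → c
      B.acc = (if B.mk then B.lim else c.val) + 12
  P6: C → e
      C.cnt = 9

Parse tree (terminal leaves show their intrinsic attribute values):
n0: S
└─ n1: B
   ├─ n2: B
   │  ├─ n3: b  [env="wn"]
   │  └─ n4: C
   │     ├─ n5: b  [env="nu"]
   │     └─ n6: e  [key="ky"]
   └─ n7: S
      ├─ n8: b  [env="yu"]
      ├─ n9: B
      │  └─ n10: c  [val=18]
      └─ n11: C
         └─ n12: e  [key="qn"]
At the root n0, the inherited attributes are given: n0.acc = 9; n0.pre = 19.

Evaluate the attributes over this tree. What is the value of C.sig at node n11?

13

1. n0.acc = 9  [given at root]
2. n0.pre = 19  [given at root]
3. n1.mk = false  [S.acc > 9]
4. n1.lim = -2  [S.pre - 21]
5. n2.mk = true  [true]
6. n2.lim = 10  [B₀.lim + 12]
7. n3.env = "wn"  [terminal]
8. n4.sig = 11  [11]
9. n5.env = "nu"  [terminal]
10. n6.key = "ky"  [terminal]
11. n4.cnt = 0  [0]
12. n2.acc = 24  [C.cnt + 24]
13. n7.acc = 4  [B₁.acc - 20]
14. n7.pre = 4  [B₁.acc - 20]
15. n8.env = "yu"  [terminal]
16. n9.mk = false  [S.pre == 5]
17. n9.lim = 8  [S.pre + 4]
18. n10.val = 18  [terminal]
19. n9.acc = 30  [(if B.mk then B.lim else c.val) + 12]
20. n11.sig = 13  [B.acc - 17]
21. n12.key = "qn"  [terminal]
22. n11.cnt = 9  [9]
23. n7.fin = "yux"  [b.env ++ "x"]
24. n1.acc = 4  [B₀.lim + 6]
25. n0.fin = "pz"  ["pz"]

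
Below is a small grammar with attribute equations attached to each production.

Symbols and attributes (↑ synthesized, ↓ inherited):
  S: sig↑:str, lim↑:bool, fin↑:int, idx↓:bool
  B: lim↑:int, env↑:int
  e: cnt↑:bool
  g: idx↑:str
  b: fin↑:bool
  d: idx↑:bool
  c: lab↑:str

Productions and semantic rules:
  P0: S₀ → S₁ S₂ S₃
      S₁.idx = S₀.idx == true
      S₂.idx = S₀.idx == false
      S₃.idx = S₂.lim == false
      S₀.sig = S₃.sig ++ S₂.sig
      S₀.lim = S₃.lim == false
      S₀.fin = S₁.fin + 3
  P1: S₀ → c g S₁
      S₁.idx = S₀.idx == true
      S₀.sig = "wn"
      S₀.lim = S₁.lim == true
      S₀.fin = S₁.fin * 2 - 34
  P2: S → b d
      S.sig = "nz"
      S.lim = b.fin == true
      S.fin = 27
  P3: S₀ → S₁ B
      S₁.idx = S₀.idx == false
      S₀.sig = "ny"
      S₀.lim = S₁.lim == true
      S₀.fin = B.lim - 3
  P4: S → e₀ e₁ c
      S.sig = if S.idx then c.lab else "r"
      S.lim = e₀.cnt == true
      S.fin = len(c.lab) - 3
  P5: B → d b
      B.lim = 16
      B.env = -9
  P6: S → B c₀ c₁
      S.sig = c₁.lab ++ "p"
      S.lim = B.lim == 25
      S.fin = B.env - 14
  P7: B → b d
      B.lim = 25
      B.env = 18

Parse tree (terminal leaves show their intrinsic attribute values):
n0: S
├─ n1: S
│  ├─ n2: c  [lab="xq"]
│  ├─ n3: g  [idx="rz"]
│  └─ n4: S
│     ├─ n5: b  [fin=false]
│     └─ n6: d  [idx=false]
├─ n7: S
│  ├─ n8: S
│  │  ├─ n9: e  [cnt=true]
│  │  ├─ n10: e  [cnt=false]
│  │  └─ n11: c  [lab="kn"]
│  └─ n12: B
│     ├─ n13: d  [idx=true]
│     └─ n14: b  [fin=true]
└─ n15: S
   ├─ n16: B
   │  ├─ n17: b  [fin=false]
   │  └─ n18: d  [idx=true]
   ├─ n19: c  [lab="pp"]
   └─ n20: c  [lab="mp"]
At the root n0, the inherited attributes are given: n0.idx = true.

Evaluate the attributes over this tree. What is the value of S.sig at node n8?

1. n0.idx = true  [given at root]
2. n1.idx = true  [S₀.idx == true]
3. n2.lab = "xq"  [terminal]
4. n3.idx = "rz"  [terminal]
5. n4.idx = true  [S₀.idx == true]
6. n5.fin = false  [terminal]
7. n6.idx = false  [terminal]
8. n4.sig = "nz"  ["nz"]
9. n4.lim = false  [b.fin == true]
10. n4.fin = 27  [27]
11. n1.sig = "wn"  ["wn"]
12. n1.lim = false  [S₁.lim == true]
13. n1.fin = 20  [S₁.fin * 2 - 34]
14. n7.idx = false  [S₀.idx == false]
15. n8.idx = true  [S₀.idx == false]
16. n9.cnt = true  [terminal]
17. n10.cnt = false  [terminal]
18. n11.lab = "kn"  [terminal]
19. n8.sig = "kn"  [if S.idx then c.lab else "r"]
20. n8.lim = true  [e₀.cnt == true]
21. n8.fin = -1  [len(c.lab) - 3]
22. n13.idx = true  [terminal]
23. n14.fin = true  [terminal]
24. n12.lim = 16  [16]
25. n12.env = -9  [-9]
26. n7.sig = "ny"  ["ny"]
27. n7.lim = true  [S₁.lim == true]
28. n7.fin = 13  [B.lim - 3]
29. n15.idx = false  [S₂.lim == false]
30. n17.fin = false  [terminal]
31. n18.idx = true  [terminal]
32. n16.lim = 25  [25]
33. n16.env = 18  [18]
34. n19.lab = "pp"  [terminal]
35. n20.lab = "mp"  [terminal]
36. n15.sig = "mpp"  [c₁.lab ++ "p"]
37. n15.lim = true  [B.lim == 25]
38. n15.fin = 4  [B.env - 14]
39. n0.sig = "mppny"  [S₃.sig ++ S₂.sig]
40. n0.lim = false  [S₃.lim == false]
41. n0.fin = 23  [S₁.fin + 3]

"kn"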